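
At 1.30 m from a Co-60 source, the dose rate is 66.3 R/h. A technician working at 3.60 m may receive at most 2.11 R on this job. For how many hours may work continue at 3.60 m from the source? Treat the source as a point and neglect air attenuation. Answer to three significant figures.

Since intensity falls as 1/r², rate at 3.60 m:
66.3 × (1.30/3.60)² = 66.3 × 0.1304 = 8.646 R/h.
Stay time = 2.11 R ÷ 8.646 R/h = 0.2440 h.

0.244 h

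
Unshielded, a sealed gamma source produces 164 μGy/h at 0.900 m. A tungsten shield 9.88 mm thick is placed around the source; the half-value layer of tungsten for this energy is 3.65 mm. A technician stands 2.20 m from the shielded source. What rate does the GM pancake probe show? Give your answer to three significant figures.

Distance alone: 164 × (0.900/2.20)² = 164 × 0.1674 = 27.45 μGy/h.
Shield: 9.88/3.65 = 2.707 half-value layers → attenuation 2^(−2.707) = 0.1531.
Combined: 27.45 × 0.1531 = 4.203 μGy/h.

4.20 μGy/h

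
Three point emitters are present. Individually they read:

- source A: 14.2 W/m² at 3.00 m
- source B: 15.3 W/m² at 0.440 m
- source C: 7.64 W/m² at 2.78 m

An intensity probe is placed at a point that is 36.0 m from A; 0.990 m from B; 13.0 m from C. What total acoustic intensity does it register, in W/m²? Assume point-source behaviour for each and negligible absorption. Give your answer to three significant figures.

3.47 W/m²

By superposition, sum each source's inverse-square contribution:
A: 14.2 × (3.00/36.0)² = 0.09861 W/m²
B: 15.3 × (0.440/0.990)² = 3.022 W/m²
C: 7.64 × (2.78/13.0)² = 0.3494 W/m²
Total = 0.09861 + 3.022 + 0.3494 = 3.470 W/m².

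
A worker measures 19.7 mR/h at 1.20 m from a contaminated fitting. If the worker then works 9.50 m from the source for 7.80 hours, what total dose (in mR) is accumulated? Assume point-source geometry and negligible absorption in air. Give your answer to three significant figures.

Using I₁d₁² = I₂d₂², rate at 9.50 m:
(1.20/9.50)² = 0.01596, so 19.7 × 0.01596 = 0.3144 mR/h.
Dose = rate × time = 0.3144 mR/h × 7.800 h = 2.452 mR.

2.45 mR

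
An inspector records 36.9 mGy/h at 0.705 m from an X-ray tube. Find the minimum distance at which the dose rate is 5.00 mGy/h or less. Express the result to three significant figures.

Since intensity falls as 1/r², d₂ = d₁·√(I₁/I₂).
I₁/I₂ = 36.9/5.00 = 7.380, so d₂ = 0.705 × √7.380 = 1.915 m.

1.92 m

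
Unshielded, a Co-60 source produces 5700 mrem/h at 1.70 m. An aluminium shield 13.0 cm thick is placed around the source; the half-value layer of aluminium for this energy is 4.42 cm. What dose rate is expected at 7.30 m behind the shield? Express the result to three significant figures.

40.2 mrem/h

Distance alone: (1.70/7.30)² = 0.05423, so 5700 × 0.05423 = 309.1 mrem/h.
Shield: 13.0/4.42 = 2.941 half-value layers → attenuation 2^(−2.941) = 0.1302.
Combined: 309.1 × 0.1302 = 40.24 mrem/h.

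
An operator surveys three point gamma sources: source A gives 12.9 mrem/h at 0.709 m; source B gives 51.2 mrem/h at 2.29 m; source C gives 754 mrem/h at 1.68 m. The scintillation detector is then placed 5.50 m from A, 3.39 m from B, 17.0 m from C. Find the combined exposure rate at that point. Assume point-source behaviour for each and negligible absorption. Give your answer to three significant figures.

30.9 mrem/h

By superposition, sum each source's inverse-square contribution:
A: 12.9 × (0.709/5.50)² = 0.2144 mrem/h
B: 51.2 × (2.29/3.39)² = 23.36 mrem/h
C: 754 × (1.68/17.0)² = 7.364 mrem/h
Total = 0.2144 + 23.36 + 7.364 = 30.94 mrem/h.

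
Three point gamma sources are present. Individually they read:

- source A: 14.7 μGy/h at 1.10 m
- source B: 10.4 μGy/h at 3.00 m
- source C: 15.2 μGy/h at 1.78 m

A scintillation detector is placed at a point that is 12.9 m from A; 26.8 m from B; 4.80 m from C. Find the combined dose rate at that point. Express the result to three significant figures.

2.33 μGy/h

Each source contributes Iᵢ·(dᵢ/rᵢ)²; contributions add.
A: 14.7 × (1.10/12.9)² = 0.1069 μGy/h
B: 10.4 × (3.00/26.8)² = 0.1303 μGy/h
C: 15.2 × (1.78/4.80)² = 2.090 μGy/h
Total = 0.1069 + 0.1303 + 2.090 = 2.327 μGy/h.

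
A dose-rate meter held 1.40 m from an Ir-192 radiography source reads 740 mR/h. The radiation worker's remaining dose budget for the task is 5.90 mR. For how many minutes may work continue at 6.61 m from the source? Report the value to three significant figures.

10.7 min

Using I₁d₁² = I₂d₂², rate at 6.61 m:
(1.40/6.61)² = 0.04486, so 740 × 0.04486 = 33.20 mR/h.
Stay time = 5.90 mR ÷ 33.20 mR/h = 0.1777 h = 10.66 min.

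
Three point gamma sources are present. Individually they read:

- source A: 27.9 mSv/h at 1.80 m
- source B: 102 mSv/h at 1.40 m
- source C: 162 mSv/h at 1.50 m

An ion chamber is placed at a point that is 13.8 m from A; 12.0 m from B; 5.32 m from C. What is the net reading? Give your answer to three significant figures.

14.7 mSv/h

Each source contributes Iᵢ·(dᵢ/rᵢ)²; contributions add.
A: 27.9 × (1.80/13.8)² = 0.4747 mSv/h
B: 102 × (1.40/12.0)² = 1.388 mSv/h
C: 162 × (1.50/5.32)² = 12.88 mSv/h
Total = 0.4747 + 1.388 + 12.88 = 14.74 mSv/h.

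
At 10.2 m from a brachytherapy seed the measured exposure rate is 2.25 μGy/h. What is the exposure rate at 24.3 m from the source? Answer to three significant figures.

Intensity scales as (d₁/d₂)², so scaling from 10.2 m to 24.3 m:
(10.2/24.3)² = 0.1762, so 2.25 × 0.1762 = 0.3964 μGy/h.

0.396 μGy/h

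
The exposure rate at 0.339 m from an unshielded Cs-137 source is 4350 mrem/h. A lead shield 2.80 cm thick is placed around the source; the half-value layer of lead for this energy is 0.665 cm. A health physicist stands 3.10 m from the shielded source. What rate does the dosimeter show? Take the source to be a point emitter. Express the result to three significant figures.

Distance alone: (0.339/3.10)² = 0.01196, so 4350 × 0.01196 = 52.03 mrem/h.
Shield: 2.80/0.665 = 4.211 half-value layers → attenuation 2^(−4.211) = 0.05400.
Combined: 52.03 × 0.05400 = 2.810 mrem/h.

2.81 mrem/h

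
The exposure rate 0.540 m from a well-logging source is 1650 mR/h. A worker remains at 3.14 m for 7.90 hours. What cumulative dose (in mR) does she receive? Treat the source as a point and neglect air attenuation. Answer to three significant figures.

Using I₁d₁² = I₂d₂², rate at 3.14 m:
(0.540/3.14)² = 0.02958, so 1650 × 0.02958 = 48.81 mR/h.
Dose = rate × time = 48.81 mR/h × 7.900 h = 385.6 mR.

386 mR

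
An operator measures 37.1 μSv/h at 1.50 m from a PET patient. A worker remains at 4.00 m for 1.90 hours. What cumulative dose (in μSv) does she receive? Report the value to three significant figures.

9.91 μSv

By the inverse-square law, rate at 4.00 m:
(1.50/4.00)² = 0.1406, so 37.1 × 0.1406 = 5.216 μSv/h.
Dose = rate × time = 5.216 μSv/h × 1.900 h = 9.910 μSv.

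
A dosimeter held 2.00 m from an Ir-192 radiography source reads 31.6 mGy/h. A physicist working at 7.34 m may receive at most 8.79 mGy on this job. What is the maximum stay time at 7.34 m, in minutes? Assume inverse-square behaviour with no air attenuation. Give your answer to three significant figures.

225 min

Using I₁d₁² = I₂d₂², rate at 7.34 m:
31.6 × (2.00/7.34)² = 31.6 × 0.07425 = 2.346 mGy/h.
Stay time = 8.79 mGy ÷ 2.346 mGy/h = 3.747 h = 224.8 min.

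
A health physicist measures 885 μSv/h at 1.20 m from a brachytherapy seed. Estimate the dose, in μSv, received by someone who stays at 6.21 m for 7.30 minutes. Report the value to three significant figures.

4.02 μSv

Applying the 1/r² law, rate at 6.21 m:
(1.20/6.21)² = 0.03734, so 885 × 0.03734 = 33.05 μSv/h.
Dose = rate × time = 33.05 μSv/h × 0.1217 h = 4.022 μSv.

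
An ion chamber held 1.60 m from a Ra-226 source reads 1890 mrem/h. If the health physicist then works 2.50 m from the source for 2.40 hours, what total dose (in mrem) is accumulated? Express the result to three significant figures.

1860 mrem

Since intensity falls as 1/r², rate at 2.50 m:
1890 × (1.60/2.50)² = 1890 × 0.4096 = 774.1 mrem/h.
Dose = rate × time = 774.1 mrem/h × 2.400 h = 1858 mrem.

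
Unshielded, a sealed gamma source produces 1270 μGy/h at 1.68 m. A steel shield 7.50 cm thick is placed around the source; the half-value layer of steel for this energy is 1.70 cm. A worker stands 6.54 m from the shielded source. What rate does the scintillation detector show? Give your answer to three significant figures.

3.94 μGy/h

Distance alone: (1.68/6.54)² = 0.06599, so 1270 × 0.06599 = 83.81 μGy/h.
Shield: 7.50/1.70 = 4.412 half-value layers → attenuation 2^(−4.412) = 0.04697.
Combined: 83.81 × 0.04697 = 3.937 μGy/h.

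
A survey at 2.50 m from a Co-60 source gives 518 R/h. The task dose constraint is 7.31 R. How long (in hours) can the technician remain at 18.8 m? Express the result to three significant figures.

0.798 h

Applying the 1/r² law, rate at 18.8 m:
518 × (2.50/18.8)² = 518 × 0.01768 = 9.158 R/h.
Stay time = 7.31 R ÷ 9.158 R/h = 0.7982 h.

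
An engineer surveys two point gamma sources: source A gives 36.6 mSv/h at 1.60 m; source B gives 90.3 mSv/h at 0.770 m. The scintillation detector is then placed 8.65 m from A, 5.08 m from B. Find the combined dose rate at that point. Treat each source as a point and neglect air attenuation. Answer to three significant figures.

By superposition, sum each source's inverse-square contribution:
A: 36.6 × (1.60/8.65)² = 1.252 mSv/h
B: 90.3 × (0.770/5.08)² = 2.075 mSv/h
Total = 1.252 + 2.075 = 3.327 mSv/h.

3.33 mSv/h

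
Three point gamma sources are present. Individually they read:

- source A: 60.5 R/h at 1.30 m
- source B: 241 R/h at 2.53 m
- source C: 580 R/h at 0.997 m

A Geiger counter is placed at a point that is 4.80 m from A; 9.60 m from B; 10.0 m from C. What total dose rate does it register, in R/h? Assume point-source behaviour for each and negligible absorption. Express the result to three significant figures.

Each source contributes Iᵢ·(dᵢ/rᵢ)²; contributions add.
A: 60.5 × (1.30/4.80)² = 4.438 R/h
B: 241 × (2.53/9.60)² = 16.74 R/h
C: 580 × (0.997/10.0)² = 5.765 R/h
Total = 4.438 + 16.74 + 5.765 = 26.94 R/h.

26.9 R/h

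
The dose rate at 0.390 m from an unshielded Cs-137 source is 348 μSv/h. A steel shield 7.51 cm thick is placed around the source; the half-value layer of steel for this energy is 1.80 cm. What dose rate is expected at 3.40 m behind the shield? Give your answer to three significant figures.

0.254 μSv/h

Distance alone: 348 × (0.390/3.40)² = 348 × 0.01316 = 4.580 μSv/h.
Shield: 7.51/1.80 = 4.172 half-value layers → attenuation 2^(−4.172) = 0.05548.
Combined: 4.580 × 0.05548 = 0.2541 μSv/h.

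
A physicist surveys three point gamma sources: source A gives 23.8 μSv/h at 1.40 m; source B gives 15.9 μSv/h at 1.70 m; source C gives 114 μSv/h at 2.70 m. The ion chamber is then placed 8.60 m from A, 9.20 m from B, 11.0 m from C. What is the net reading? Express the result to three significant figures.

8.04 μSv/h

Each source contributes Iᵢ·(dᵢ/rᵢ)²; contributions add.
A: 23.8 × (1.40/8.60)² = 0.6307 μSv/h
B: 15.9 × (1.70/9.20)² = 0.5429 μSv/h
C: 114 × (2.70/11.0)² = 6.868 μSv/h
Total = 0.6307 + 0.5429 + 6.868 = 8.042 μSv/h.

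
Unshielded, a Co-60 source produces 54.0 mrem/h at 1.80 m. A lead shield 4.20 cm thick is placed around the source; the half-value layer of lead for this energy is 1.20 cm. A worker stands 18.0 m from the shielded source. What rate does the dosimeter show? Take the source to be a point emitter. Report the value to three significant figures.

0.0477 mrem/h

Distance alone: 54.0 × (1.80/18.0)² = 54.0 × 0.01000 = 0.5400 mrem/h.
Shield: 4.20/1.20 = 3.500 half-value layers → attenuation 2^(−3.500) = 0.08839.
Combined: 0.5400 × 0.08839 = 0.04773 mrem/h.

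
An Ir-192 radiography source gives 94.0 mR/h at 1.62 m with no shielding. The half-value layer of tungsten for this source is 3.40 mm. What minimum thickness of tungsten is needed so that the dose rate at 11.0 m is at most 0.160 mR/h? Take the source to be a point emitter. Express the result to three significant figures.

At 11.0 m, distance alone gives 94.0 × (1.62/11.0)² = 94.0 × 0.02169 = 2.039 mR/h.
Further attenuation needed: 2.039/0.160 = 12.74.
n = log₂(12.74) = 3.671 half-value layers.
Thickness = 3.671 × 3.40 mm = 12.48 mm.

12.5 mm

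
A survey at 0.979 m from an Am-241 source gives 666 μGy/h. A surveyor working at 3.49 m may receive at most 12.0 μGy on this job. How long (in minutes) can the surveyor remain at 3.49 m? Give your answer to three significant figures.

Since intensity falls as 1/r², rate at 3.49 m:
(0.979/3.49)² = 0.07869, so 666 × 0.07869 = 52.41 μGy/h.
Stay time = 12.0 μGy ÷ 52.41 μGy/h = 0.2290 h = 13.74 min.

13.7 min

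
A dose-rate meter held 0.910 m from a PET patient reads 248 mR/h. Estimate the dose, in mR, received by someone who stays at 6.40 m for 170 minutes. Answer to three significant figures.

14.2 mR

By the inverse-square law, rate at 6.40 m:
248 × (0.910/6.40)² = 248 × 0.02022 = 5.015 mR/h.
Dose = rate × time = 5.015 mR/h × 2.833 h = 14.21 mR.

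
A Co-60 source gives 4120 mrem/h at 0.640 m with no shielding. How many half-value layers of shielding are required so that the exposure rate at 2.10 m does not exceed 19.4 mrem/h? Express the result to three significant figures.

At 2.10 m, distance alone gives 4120 × (0.640/2.10)² = 4120 × 0.09288 = 382.7 mrem/h.
Further attenuation needed: 382.7/19.4 = 19.73.
n = log₂(19.73) = 4.302 half-value layers.

4.30 half-value layers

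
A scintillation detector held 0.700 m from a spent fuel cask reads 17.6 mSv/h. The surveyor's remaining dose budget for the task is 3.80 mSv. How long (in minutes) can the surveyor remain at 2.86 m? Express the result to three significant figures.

216 min

By the inverse-square law, rate at 2.86 m:
(0.700/2.86)² = 0.05991, so 17.6 × 0.05991 = 1.054 mSv/h.
Stay time = 3.80 mSv ÷ 1.054 mSv/h = 3.605 h = 216.3 min.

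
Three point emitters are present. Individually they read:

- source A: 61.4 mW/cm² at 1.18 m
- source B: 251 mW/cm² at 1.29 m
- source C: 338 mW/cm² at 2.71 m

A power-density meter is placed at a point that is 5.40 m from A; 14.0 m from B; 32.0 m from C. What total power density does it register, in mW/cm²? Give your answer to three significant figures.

Each source contributes Iᵢ·(dᵢ/rᵢ)²; contributions add.
A: 61.4 × (1.18/5.40)² = 2.932 mW/cm²
B: 251 × (1.29/14.0)² = 2.131 mW/cm²
C: 338 × (2.71/32.0)² = 2.424 mW/cm²
Total = 2.932 + 2.131 + 2.424 = 7.487 mW/cm².

7.49 mW/cm²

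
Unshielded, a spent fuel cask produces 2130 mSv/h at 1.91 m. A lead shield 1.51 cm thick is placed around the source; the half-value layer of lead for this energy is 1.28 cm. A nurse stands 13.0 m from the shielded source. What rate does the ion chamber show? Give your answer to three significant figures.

20.3 mSv/h

Distance alone: 2130 × (1.91/13.0)² = 2130 × 0.02159 = 45.99 mSv/h.
Shield: 1.51/1.28 = 1.180 half-value layers → attenuation 2^(−1.180) = 0.4414.
Combined: 45.99 × 0.4414 = 20.30 mSv/h.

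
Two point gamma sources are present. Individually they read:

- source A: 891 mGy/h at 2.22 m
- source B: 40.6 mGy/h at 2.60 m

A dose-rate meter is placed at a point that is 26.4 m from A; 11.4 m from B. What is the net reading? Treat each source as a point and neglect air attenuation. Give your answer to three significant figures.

Each source contributes Iᵢ·(dᵢ/rᵢ)²; contributions add.
A: 891 × (2.22/26.4)² = 6.301 mGy/h
B: 40.6 × (2.60/11.4)² = 2.112 mGy/h
Total = 6.301 + 2.112 = 8.413 mGy/h.

8.41 mGy/h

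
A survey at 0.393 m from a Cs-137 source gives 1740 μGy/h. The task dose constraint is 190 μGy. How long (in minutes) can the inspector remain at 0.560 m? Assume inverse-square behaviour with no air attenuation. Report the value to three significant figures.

Applying the 1/r² law, rate at 0.560 m:
1740 × (0.393/0.560)² = 1740 × 0.4925 = 856.9 μGy/h.
Stay time = 190 μGy ÷ 856.9 μGy/h = 0.2217 h = 13.30 min.

13.3 min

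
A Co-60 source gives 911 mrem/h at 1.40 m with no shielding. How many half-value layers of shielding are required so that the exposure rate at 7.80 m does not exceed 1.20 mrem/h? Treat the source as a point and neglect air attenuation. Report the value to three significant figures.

At 7.80 m, distance alone gives (1.40/7.80)² = 0.03222, so 911 × 0.03222 = 29.35 mrem/h.
Further attenuation needed: 29.35/1.20 = 24.46.
n = log₂(24.46) = 4.612 half-value layers.

4.61 half-value layers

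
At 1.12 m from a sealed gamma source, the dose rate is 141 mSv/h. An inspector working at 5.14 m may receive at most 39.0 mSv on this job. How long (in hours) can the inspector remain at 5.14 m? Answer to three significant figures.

Using I₁d₁² = I₂d₂², rate at 5.14 m:
(1.12/5.14)² = 0.04748, so 141 × 0.04748 = 6.695 mSv/h.
Stay time = 39.0 mSv ÷ 6.695 mSv/h = 5.825 h.

5.83 h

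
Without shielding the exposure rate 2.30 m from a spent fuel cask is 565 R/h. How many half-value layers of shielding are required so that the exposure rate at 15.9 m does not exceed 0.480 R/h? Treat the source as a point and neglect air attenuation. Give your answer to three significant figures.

At 15.9 m, distance alone gives (2.30/15.9)² = 0.02092, so 565 × 0.02092 = 11.82 R/h.
Further attenuation needed: 11.82/0.480 = 24.62.
n = log₂(24.62) = 4.622 half-value layers.

4.62 half-value layers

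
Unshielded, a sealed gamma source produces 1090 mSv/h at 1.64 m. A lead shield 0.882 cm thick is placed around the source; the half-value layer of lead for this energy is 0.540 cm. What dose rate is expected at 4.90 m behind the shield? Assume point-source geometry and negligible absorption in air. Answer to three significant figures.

39.4 mSv/h

Distance alone: 1090 × (1.64/4.90)² = 1090 × 0.1120 = 122.1 mSv/h.
Shield: 0.882/0.540 = 1.633 half-value layers → attenuation 2^(−1.633) = 0.3224.
Combined: 122.1 × 0.3224 = 39.37 mSv/h.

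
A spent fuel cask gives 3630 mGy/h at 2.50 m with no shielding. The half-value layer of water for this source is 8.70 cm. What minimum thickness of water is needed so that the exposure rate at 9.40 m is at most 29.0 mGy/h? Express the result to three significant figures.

27.4 cm

At 9.40 m, distance alone gives 3630 × (2.50/9.40)² = 3630 × 0.07073 = 256.7 mGy/h.
Further attenuation needed: 256.7/29.0 = 8.852.
n = log₂(8.852) = 3.146 half-value layers.
Thickness = 3.146 × 8.70 cm = 27.37 cm.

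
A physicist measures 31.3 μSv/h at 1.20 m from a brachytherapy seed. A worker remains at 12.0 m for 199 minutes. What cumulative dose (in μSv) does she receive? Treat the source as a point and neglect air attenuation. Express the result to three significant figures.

Using I₁d₁² = I₂d₂², rate at 12.0 m:
31.3 × (1.20/12.0)² = 31.3 × 0.01000 = 0.3130 μSv/h.
Dose = rate × time = 0.3130 μSv/h × 3.317 h = 1.038 μSv.

1.04 μSv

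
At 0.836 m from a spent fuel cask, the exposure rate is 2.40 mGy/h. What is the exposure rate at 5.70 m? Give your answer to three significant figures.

By the inverse-square law, the rate at 5.70 m is
(0.836/5.70)² = 0.02151, so 2.40 × 0.02151 = 0.05162 mGy/h.

0.0516 mGy/h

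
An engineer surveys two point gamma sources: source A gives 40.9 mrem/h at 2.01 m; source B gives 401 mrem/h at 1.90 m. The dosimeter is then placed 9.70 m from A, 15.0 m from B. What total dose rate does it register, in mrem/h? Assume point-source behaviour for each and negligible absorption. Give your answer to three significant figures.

By superposition, sum each source's inverse-square contribution:
A: 40.9 × (2.01/9.70)² = 1.756 mrem/h
B: 401 × (1.90/15.0)² = 6.434 mrem/h
Total = 1.756 + 6.434 = 8.190 mrem/h.

8.19 mrem/h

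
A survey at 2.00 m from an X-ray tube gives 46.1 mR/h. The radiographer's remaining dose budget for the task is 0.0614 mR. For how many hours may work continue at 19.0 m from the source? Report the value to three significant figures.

0.120 h

Applying the 1/r² law, rate at 19.0 m:
46.1 × (2.00/19.0)² = 46.1 × 0.01108 = 0.5108 mR/h.
Stay time = 0.0614 mR ÷ 0.5108 mR/h = 0.1202 h.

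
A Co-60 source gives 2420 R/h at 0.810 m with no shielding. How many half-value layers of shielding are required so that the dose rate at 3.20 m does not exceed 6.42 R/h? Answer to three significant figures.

At 3.20 m, distance alone gives (0.810/3.20)² = 0.06407, so 2420 × 0.06407 = 155.0 R/h.
Further attenuation needed: 155.0/6.42 = 24.14.
n = log₂(24.14) = 4.593 half-value layers.

4.59 half-value layers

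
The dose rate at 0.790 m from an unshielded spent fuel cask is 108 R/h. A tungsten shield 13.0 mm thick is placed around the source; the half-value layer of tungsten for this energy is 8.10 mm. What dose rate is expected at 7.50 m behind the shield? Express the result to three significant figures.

Distance alone: 108 × (0.790/7.50)² = 108 × 0.01110 = 1.199 R/h.
Shield: 13.0/8.10 = 1.605 half-value layers → attenuation 2^(−1.605) = 0.3287.
Combined: 1.199 × 0.3287 = 0.3941 R/h.

0.394 R/h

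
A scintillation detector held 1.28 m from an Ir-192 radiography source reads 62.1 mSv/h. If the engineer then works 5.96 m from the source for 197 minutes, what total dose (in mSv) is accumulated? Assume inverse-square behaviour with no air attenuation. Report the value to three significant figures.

Applying the 1/r² law, rate at 5.96 m:
62.1 × (1.28/5.96)² = 62.1 × 0.04612 = 2.864 mSv/h.
Dose = rate × time = 2.864 mSv/h × 3.283 h = 9.403 mSv.

9.40 mSv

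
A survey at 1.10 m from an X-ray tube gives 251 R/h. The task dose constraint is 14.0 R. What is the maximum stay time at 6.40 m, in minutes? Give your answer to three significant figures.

113 min

Applying the 1/r² law, rate at 6.40 m:
251 × (1.10/6.40)² = 251 × 0.02954 = 7.415 R/h.
Stay time = 14.0 R ÷ 7.415 R/h = 1.888 h = 113.3 min.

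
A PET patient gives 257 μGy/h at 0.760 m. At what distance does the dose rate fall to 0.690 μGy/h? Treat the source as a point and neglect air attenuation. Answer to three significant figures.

Applying the 1/r² law, d₂ = d₁·√(I₁/I₂).
I₁/I₂ = 257/0.690 = 372.5, so d₂ = 0.760 × √372.5 = 14.67 m.

14.7 m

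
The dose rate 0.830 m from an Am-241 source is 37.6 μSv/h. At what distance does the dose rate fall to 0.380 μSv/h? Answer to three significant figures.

Using I₁d₁² = I₂d₂², d₂ = d₁·√(I₁/I₂).
I₁/I₂ = 37.6/0.380 = 98.95, so d₂ = 0.830 × √98.95 = 8.256 m.

8.26 m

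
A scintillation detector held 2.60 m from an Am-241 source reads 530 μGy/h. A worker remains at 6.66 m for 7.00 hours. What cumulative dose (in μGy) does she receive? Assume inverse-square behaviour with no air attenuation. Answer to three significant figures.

565 μGy

Using I₁d₁² = I₂d₂², rate at 6.66 m:
(2.60/6.66)² = 0.1524, so 530 × 0.1524 = 80.77 μGy/h.
Dose = rate × time = 80.77 μGy/h × 7.000 h = 565.4 μGy.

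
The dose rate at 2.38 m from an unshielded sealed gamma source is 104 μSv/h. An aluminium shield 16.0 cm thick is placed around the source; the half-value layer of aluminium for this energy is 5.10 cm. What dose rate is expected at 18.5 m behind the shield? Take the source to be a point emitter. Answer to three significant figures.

Distance alone: 104 × (2.38/18.5)² = 104 × 0.01655 = 1.721 μSv/h.
Shield: 16.0/5.10 = 3.137 half-value layers → attenuation 2^(−3.137) = 0.1137.
Combined: 1.721 × 0.1137 = 0.1957 μSv/h.

0.196 μSv/h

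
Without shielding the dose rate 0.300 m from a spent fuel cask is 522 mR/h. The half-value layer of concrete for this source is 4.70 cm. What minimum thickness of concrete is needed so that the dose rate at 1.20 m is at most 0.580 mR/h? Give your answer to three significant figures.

At 1.20 m, distance alone gives (0.300/1.20)² = 0.06250, so 522 × 0.06250 = 32.62 mR/h.
Further attenuation needed: 32.62/0.580 = 56.24.
n = log₂(56.24) = 5.814 half-value layers.
Thickness = 5.814 × 4.70 cm = 27.33 cm.

27.3 cm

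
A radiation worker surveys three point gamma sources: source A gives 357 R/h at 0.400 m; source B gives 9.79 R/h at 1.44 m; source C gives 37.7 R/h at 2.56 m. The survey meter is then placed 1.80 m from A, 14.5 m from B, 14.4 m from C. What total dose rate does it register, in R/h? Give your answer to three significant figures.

Each source contributes Iᵢ·(dᵢ/rᵢ)²; contributions add.
A: 357 × (0.400/1.80)² = 17.63 R/h
B: 9.79 × (1.44/14.5)² = 0.09655 R/h
C: 37.7 × (2.56/14.4)² = 1.192 R/h
Total = 17.63 + 0.09655 + 1.192 = 18.92 R/h.

18.9 R/h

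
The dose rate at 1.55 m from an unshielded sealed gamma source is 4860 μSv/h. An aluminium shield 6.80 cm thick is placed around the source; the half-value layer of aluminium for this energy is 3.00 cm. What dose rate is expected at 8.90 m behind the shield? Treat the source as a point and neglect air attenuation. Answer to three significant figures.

30.6 μSv/h

Distance alone: 4860 × (1.55/8.90)² = 4860 × 0.03033 = 147.4 μSv/h.
Shield: 6.80/3.00 = 2.267 half-value layers → attenuation 2^(−2.267) = 0.2078.
Combined: 147.4 × 0.2078 = 30.63 μSv/h.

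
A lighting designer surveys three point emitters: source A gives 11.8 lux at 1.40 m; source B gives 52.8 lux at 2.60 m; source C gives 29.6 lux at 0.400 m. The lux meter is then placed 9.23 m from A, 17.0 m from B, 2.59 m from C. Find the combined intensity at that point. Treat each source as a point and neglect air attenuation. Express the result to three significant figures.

Each source contributes Iᵢ·(dᵢ/rᵢ)²; contributions add.
A: 11.8 × (1.40/9.23)² = 0.2715 lux
B: 52.8 × (2.60/17.0)² = 1.235 lux
C: 29.6 × (0.400/2.59)² = 0.7060 lux
Total = 0.2715 + 1.235 + 0.7060 = 2.212 lux.

2.21 lux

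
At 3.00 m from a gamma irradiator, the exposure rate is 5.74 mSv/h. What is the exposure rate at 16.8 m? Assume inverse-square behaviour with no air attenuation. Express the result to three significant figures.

By the inverse-square law, the rate at 16.8 m is
(3.00/16.8)² = 0.03189, so 5.74 × 0.03189 = 0.1830 mSv/h.

0.183 mSv/h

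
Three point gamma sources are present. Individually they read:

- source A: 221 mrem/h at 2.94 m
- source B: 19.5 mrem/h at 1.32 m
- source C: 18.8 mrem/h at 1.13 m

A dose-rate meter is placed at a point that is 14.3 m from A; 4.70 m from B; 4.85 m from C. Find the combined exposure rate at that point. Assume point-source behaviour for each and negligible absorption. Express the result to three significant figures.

Each source contributes Iᵢ·(dᵢ/rᵢ)²; contributions add.
A: 221 × (2.94/14.3)² = 9.341 mrem/h
B: 19.5 × (1.32/4.70)² = 1.538 mrem/h
C: 18.8 × (1.13/4.85)² = 1.021 mrem/h
Total = 9.341 + 1.538 + 1.021 = 11.90 mrem/h.

11.9 mrem/h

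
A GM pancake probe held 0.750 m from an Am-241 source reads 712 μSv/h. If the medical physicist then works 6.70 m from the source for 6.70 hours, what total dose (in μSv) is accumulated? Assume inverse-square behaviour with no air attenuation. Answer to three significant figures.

59.8 μSv

Since intensity falls as 1/r², rate at 6.70 m:
712 × (0.750/6.70)² = 712 × 0.01253 = 8.921 μSv/h.
Dose = rate × time = 8.921 μSv/h × 6.700 h = 59.77 μSv.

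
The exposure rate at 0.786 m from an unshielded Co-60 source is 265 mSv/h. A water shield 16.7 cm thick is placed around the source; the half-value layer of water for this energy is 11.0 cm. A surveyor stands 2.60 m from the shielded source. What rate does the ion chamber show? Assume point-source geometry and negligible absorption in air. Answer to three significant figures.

Distance alone: 265 × (0.786/2.60)² = 265 × 0.09139 = 24.22 mSv/h.
Shield: 16.7/11.0 = 1.518 half-value layers → attenuation 2^(−1.518) = 0.3492.
Combined: 24.22 × 0.3492 = 8.458 mSv/h.

8.46 mSv/h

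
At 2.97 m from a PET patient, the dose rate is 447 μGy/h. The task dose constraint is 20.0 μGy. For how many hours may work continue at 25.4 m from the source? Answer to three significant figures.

Applying the 1/r² law, rate at 25.4 m:
447 × (2.97/25.4)² = 447 × 0.01367 = 6.110 μGy/h.
Stay time = 20.0 μGy ÷ 6.110 μGy/h = 3.273 h.

3.27 h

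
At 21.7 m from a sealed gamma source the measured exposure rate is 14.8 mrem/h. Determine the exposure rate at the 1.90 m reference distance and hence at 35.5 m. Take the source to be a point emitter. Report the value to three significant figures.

Since intensity falls as 1/r²,
At 1.90 m: 14.8 × (21.7/1.90)² = 14.8 × 130.4 = 1930 mrem/h
At 35.5 m: 1930 × (1.90/35.5)² = 1930 × 0.002865 = 5.529 mrem/h.

1930 mrem/h; 5.53 mrem/h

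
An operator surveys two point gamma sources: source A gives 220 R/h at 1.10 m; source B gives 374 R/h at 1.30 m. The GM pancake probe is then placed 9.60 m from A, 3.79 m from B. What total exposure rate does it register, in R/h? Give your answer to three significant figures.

46.9 R/h

By superposition, sum each source's inverse-square contribution:
A: 220 × (1.10/9.60)² = 2.888 R/h
B: 374 × (1.30/3.79)² = 44.00 R/h
Total = 2.888 + 44.00 = 46.89 R/h.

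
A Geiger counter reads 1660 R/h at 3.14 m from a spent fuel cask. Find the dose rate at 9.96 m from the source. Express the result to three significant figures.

By the inverse-square law, the rate at 9.96 m is
1660 × (3.14/9.96)² = 1660 × 0.09939 = 165.0 R/h.

165 R/h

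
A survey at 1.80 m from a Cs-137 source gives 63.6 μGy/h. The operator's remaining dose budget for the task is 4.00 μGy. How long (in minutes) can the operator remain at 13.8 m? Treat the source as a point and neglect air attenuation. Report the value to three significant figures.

Using I₁d₁² = I₂d₂², rate at 13.8 m:
(1.80/13.8)² = 0.01701, so 63.6 × 0.01701 = 1.082 μGy/h.
Stay time = 4.00 μGy ÷ 1.082 μGy/h = 3.697 h = 221.8 min.

222 min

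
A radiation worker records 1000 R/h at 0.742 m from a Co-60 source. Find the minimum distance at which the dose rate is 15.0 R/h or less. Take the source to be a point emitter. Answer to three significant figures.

By the inverse-square law, d₂ = d₁·√(I₁/I₂).
I₁/I₂ = 1000/15.0 = 66.67, so d₂ = 0.742 × √66.67 = 6.059 m.

6.06 m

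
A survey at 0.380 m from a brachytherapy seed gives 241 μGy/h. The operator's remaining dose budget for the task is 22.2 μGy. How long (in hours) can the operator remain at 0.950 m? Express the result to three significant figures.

By the inverse-square law, rate at 0.950 m:
(0.380/0.950)² = 0.1600, so 241 × 0.1600 = 38.56 μGy/h.
Stay time = 22.2 μGy ÷ 38.56 μGy/h = 0.5757 h.

0.576 h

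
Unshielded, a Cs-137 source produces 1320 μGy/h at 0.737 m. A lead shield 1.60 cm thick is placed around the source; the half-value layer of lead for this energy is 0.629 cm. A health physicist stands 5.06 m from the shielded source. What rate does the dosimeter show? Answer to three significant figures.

4.80 μGy/h

Distance alone: (0.737/5.06)² = 0.02121, so 1320 × 0.02121 = 28.00 μGy/h.
Shield: 1.60/0.629 = 2.544 half-value layers → attenuation 2^(−2.544) = 0.1715.
Combined: 28.00 × 0.1715 = 4.802 μGy/h.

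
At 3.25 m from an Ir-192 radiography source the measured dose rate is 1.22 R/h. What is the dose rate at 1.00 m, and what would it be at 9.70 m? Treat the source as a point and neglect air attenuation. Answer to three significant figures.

12.9 R/h; 0.137 R/h

By the inverse-square law,
At 1.00 m: 1.22 × (3.25/1.00)² = 1.22 × 10.56 = 12.88 R/h
At 9.70 m: (1.00/9.70)² = 0.01063, so 12.88 × 0.01063 = 0.1369 R/h.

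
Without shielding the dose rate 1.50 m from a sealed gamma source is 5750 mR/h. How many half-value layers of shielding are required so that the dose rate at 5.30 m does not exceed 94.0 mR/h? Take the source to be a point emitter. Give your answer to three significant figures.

At 5.30 m, distance alone gives (1.50/5.30)² = 0.08010, so 5750 × 0.08010 = 460.6 mR/h.
Further attenuation needed: 460.6/94.0 = 4.900.
n = log₂(4.900) = 2.293 half-value layers.

2.29 half-value layers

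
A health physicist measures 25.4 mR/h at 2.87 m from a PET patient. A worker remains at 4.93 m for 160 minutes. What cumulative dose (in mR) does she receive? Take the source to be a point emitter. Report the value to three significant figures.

Using I₁d₁² = I₂d₂², rate at 4.93 m:
(2.87/4.93)² = 0.3389, so 25.4 × 0.3389 = 8.608 mR/h.
Dose = rate × time = 8.608 mR/h × 2.667 h = 22.96 mR.

23.0 mR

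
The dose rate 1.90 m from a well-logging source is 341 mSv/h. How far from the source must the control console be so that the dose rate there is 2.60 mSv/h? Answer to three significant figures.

21.8 m

Applying the 1/r² law, d₂ = d₁·√(I₁/I₂).
I₁/I₂ = 341/2.60 = 131.2, so d₂ = 1.90 × √131.2 = 21.76 m.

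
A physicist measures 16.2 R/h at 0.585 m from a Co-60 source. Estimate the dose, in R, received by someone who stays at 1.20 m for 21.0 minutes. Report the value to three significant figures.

Using I₁d₁² = I₂d₂², rate at 1.20 m:
(0.585/1.20)² = 0.2377, so 16.2 × 0.2377 = 3.851 R/h.
Dose = rate × time = 3.851 R/h × 0.3500 h = 1.348 R.

1.35 R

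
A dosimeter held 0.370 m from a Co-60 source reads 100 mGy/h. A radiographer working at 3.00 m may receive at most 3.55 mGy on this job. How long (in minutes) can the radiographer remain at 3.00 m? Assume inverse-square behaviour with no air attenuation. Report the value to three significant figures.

140 min

Intensity scales as (d₁/d₂)², so rate at 3.00 m:
(0.370/3.00)² = 0.01521, so 100 × 0.01521 = 1.521 mGy/h.
Stay time = 3.55 mGy ÷ 1.521 mGy/h = 2.334 h = 140.0 min.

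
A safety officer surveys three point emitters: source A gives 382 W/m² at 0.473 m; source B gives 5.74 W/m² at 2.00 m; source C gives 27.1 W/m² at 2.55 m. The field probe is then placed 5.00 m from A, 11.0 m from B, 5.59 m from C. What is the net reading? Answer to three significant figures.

9.25 W/m²

By superposition, sum each source's inverse-square contribution:
A: 382 × (0.473/5.00)² = 3.419 W/m²
B: 5.74 × (2.00/11.0)² = 0.1898 W/m²
C: 27.1 × (2.55/5.59)² = 5.639 W/m²
Total = 3.419 + 0.1898 + 5.639 = 9.248 W/m².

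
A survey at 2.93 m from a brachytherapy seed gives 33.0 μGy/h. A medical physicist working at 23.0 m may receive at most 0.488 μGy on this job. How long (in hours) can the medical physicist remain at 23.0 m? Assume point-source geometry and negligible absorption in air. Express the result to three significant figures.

By the inverse-square law, rate at 23.0 m:
(2.93/23.0)² = 0.01623, so 33.0 × 0.01623 = 0.5356 μGy/h.
Stay time = 0.488 μGy ÷ 0.5356 μGy/h = 0.9111 h.

0.911 h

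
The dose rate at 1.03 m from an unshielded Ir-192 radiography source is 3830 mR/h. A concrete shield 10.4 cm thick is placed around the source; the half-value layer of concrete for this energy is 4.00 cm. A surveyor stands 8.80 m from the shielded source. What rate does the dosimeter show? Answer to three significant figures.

Distance alone: 3830 × (1.03/8.80)² = 3830 × 0.01370 = 52.47 mR/h.
Shield: 10.4/4.00 = 2.600 half-value layers → attenuation 2^(−2.600) = 0.1649.
Combined: 52.47 × 0.1649 = 8.652 mR/h.

8.65 mR/h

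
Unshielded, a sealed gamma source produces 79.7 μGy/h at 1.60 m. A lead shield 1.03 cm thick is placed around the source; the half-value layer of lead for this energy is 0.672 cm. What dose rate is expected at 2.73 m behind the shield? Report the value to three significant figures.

9.46 μGy/h

Distance alone: (1.60/2.73)² = 0.3435, so 79.7 × 0.3435 = 27.38 μGy/h.
Shield: 1.03/0.672 = 1.533 half-value layers → attenuation 2^(−1.533) = 0.3456.
Combined: 27.38 × 0.3456 = 9.463 μGy/h.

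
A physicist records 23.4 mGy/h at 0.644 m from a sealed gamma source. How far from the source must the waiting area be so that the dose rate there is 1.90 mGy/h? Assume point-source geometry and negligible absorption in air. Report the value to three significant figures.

2.26 m

Using I₁d₁² = I₂d₂², d₂ = d₁·√(I₁/I₂).
I₁/I₂ = 23.4/1.90 = 12.32, so d₂ = 0.644 × √12.32 = 2.260 m.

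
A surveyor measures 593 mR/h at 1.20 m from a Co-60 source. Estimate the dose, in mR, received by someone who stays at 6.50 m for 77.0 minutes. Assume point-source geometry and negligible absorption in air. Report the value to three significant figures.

25.9 mR

Using I₁d₁² = I₂d₂², rate at 6.50 m:
593 × (1.20/6.50)² = 593 × 0.03408 = 20.21 mR/h.
Dose = rate × time = 20.21 mR/h × 1.283 h = 25.93 mR.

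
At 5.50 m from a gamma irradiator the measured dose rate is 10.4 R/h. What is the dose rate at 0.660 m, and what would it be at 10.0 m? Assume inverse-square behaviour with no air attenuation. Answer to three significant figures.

722 R/h; 3.15 R/h

By the inverse-square law,
At 0.660 m: (5.50/0.660)² = 69.44, so 10.4 × 69.44 = 722.2 R/h
At 10.0 m: (0.660/10.0)² = 0.004356, so 722.2 × 0.004356 = 3.146 R/h.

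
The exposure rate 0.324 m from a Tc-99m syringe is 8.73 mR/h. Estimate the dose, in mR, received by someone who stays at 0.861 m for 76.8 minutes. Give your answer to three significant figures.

1.58 mR

Using I₁d₁² = I₂d₂², rate at 0.861 m:
8.73 × (0.324/0.861)² = 8.73 × 0.1416 = 1.236 mR/h.
Dose = rate × time = 1.236 mR/h × 1.280 h = 1.582 mR.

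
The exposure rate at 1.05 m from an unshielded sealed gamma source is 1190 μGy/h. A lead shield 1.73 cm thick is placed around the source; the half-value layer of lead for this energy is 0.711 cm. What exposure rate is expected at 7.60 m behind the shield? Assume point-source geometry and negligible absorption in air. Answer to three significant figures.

4.21 μGy/h

Distance alone: 1190 × (1.05/7.60)² = 1190 × 0.01909 = 22.72 μGy/h.
Shield: 1.73/0.711 = 2.433 half-value layers → attenuation 2^(−2.433) = 0.1852.
Combined: 22.72 × 0.1852 = 4.208 μGy/h.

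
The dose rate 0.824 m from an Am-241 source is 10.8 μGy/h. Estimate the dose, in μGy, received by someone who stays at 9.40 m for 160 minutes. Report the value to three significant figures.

0.221 μGy

Since intensity falls as 1/r², rate at 9.40 m:
(0.824/9.40)² = 0.007684, so 10.8 × 0.007684 = 0.08299 μGy/h.
Dose = rate × time = 0.08299 μGy/h × 2.667 h = 0.2213 μGy.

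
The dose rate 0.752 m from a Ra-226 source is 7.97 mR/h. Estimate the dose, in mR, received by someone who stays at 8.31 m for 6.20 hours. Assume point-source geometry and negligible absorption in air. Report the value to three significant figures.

0.405 mR

Using I₁d₁² = I₂d₂², rate at 8.31 m:
7.97 × (0.752/8.31)² = 7.97 × 0.008189 = 0.06527 mR/h.
Dose = rate × time = 0.06527 mR/h × 6.200 h = 0.4047 mR.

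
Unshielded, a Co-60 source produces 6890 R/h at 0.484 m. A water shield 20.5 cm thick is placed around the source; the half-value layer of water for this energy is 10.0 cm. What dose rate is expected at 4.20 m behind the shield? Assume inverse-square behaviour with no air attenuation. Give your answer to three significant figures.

22.1 R/h

Distance alone: 6890 × (0.484/4.20)² = 6890 × 0.01328 = 91.50 R/h.
Shield: 20.5/10.0 = 2.050 half-value layers → attenuation 2^(−2.050) = 0.2415.
Combined: 91.50 × 0.2415 = 22.10 R/h.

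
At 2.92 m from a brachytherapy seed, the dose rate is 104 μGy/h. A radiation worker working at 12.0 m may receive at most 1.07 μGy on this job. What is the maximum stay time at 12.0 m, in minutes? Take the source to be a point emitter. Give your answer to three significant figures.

10.4 min

Since intensity falls as 1/r², rate at 12.0 m:
(2.92/12.0)² = 0.05921, so 104 × 0.05921 = 6.158 μGy/h.
Stay time = 1.07 μGy ÷ 6.158 μGy/h = 0.1738 h = 10.43 min.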